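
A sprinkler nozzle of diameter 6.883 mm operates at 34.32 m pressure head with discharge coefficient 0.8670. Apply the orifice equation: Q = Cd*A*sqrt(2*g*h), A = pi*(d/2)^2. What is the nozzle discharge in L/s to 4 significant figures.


A = pi*(6.883e-3/2)^2 = 3.72088e-05 m^2
Q = 0.8670 * 3.72088e-05 * sqrt(2*9.81*34.32) * 1000 = 0.8371 L/s
Therefore the nozzle discharge = 0.8371 L/s.


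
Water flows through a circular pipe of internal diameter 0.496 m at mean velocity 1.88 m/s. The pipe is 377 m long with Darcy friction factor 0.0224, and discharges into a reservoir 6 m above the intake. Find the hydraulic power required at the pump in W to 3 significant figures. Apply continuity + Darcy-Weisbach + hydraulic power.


Approach: apply continuity + Darcy-Weisbach + hydraulic power, Q = A*v; hf = f*(L/D)*(v^2/(2g)); H = static + hf; P = rho*g*Q*H.
Step 1 — flow rate (continuity, Q = A*v):
  A = pi*(0.496/2)^2 = 0.19322 m^2
  Q = 0.19322 * 1.88 = 0.36325 m^3/s
Step 2 — friction head loss (Darcy-Weisbach):
  hf = 0.0224 * (377/0.496) * (1.88^2 / (2*9.81))
  hf = 3.0671 m
Step 3 — total head: H = 6 + 3.0671 = 9.0671 m
Step 4 — hydraulic power (P = rho*g*Q*H):
  P = 1000 * 9.81 * 0.36325 * 9.0671 = 32300 W
Therefore the hydraulic power required at the pump = 32300 W.


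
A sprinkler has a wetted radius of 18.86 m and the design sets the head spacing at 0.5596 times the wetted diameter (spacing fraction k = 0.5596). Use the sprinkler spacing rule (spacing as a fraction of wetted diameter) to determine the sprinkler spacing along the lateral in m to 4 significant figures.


Approach: apply the sprinkler spacing rule (spacing as a fraction of wetted diameter), S = k*(2*R).
S = 0.5596 * (2 * 18.86) = 21.11 m
Therefore the sprinkler spacing along the lateral = 21.11 m.


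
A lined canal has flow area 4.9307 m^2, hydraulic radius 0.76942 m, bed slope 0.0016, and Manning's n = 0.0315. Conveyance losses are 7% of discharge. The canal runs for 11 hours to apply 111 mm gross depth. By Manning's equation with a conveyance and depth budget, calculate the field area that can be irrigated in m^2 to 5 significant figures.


Approach: apply Manning's equation with a conveyance and depth budget, Q = (1/n)*A*R^(2/3)*S^(1/2); Q_field = Q*(1-loss); Area = Q_field*t/(d/1000).
Step 1 — canal discharge (Manning's equation):
  Q = (1/0.0315) * 4.9307 * 0.76942^(2/3) * 0.0016^(1/2) = 5.257351 m^3/s
Step 2 — delivered flow: Q_field = 5.257351*(1 - 7/100) = 4.889337 m^3/s
Step 3 — volume delivered: V = 4.889337 * 11*3600 = 193617.7 m^3
Step 4 — area served: A = V / (depth/1000) = 193617.7 / 0.111 = 1744300 m^2
Therefore the field area that can be irrigated = 1744300 m^2.


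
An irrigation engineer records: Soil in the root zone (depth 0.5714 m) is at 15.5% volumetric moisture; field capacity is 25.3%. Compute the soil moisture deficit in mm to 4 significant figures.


Approach: apply the soil moisture deficit relation, SMD = (FC - theta)/100 * depth * 1000.
SMD = (25.3 - 15.5)/100 * 0.5714 * 1000 = 56.00 mm
Therefore the soil moisture deficit = 56.00 mm.


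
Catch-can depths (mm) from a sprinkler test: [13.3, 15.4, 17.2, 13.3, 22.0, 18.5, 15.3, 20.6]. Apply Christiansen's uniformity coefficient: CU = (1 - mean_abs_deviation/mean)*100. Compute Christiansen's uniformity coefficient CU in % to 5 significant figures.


mean = 16.95000 mm
mean |d_i - mean| = 2.625000 mm
CU = (1 - 2.625000/16.95000)*100 = 84.513 %
Therefore Christiansen's uniformity coefficient CU = 84.513 %.


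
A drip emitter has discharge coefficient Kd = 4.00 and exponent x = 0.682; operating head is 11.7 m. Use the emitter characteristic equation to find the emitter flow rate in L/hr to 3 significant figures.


Approach: apply the emitter characteristic equation, q = Kd * h^x.
q = 4.00 * 11.7^0.682 = 21.4 L/hr
Therefore the emitter flow rate = 21.4 L/hr.


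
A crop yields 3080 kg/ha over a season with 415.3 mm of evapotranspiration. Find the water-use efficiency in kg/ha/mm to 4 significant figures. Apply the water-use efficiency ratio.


Approach: apply the water-use efficiency ratio, WUE = yield/ET.
WUE = 3080 / 415.3 = 7.416 kg/ha/mm
Therefore the water-use efficiency = 7.416 kg/ha/mm.


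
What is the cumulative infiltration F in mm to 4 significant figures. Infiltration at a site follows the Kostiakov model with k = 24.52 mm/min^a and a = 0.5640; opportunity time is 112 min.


Approach: apply the Kostiakov infiltration equation, F = k*t^a.
F = 24.52 * 112^0.5640 = 351.0 mm
Therefore the cumulative infiltration F = 351.0 mm.


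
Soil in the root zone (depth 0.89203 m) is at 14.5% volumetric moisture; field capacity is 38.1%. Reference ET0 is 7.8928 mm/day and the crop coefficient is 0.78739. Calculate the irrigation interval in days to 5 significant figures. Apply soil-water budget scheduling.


Approach: apply soil-water budget scheduling, SMD = (FC-theta)/100*depth*1000; ETc = ET0*Kc; interval = SMD/ETc.
Step 1 — soil moisture deficit:
  SMD = (38.1 - 14.5)/100 * 0.89203 * 1000 = 210.5191 mm
Step 2 — daily crop ET (ETc = ET0*Kc):
  ETc = 7.8928 * 0.78739 = 6.214712 mm/day
Step 3 — irrigation interval (SMD/ETc):
  interval = 210.5191 / 6.214712 = 33.874 days
Therefore the irrigation interval = 33.874 days.


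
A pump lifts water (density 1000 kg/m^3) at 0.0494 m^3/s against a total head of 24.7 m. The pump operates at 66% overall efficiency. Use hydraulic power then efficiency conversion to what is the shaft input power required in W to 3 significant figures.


Approach: apply hydraulic power then efficiency conversion, P = rho*g*Q*H; P_in = P/eta.
Step 1 — hydraulic power (P = rho*g*Q*H):
  P = 1000 * 9.81 * 0.0494 * 24.7 = 11970 W
Step 2 — input power: P_in = P/eta = 11970 / 0.66 = 18100 W
Therefore the shaft input power required = 18100 W.


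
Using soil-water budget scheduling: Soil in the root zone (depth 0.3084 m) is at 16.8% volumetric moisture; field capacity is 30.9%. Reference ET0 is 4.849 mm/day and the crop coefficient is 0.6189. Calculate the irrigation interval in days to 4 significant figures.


Approach: apply soil-water budget scheduling, SMD = (FC-theta)/100*depth*1000; ETc = ET0*Kc; interval = SMD/ETc.
Step 1 — soil moisture deficit:
  SMD = (30.9 - 16.8)/100 * 0.3084 * 1000 = 43.4844 mm
Step 2 — daily crop ET (ETc = ET0*Kc):
  ETc = 4.849 * 0.6189 = 3.00105 mm/day
Step 3 — irrigation interval (SMD/ETc):
  interval = 43.4844 / 3.00105 = 14.49 days
Therefore the irrigation interval = 14.49 days.


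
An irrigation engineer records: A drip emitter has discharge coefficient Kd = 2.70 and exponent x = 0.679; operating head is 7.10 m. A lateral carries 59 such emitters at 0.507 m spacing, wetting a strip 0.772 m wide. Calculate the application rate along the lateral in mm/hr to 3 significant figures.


Approach: apply the emitter equation with a lateral mass balance, q = Kd*h^x; Q = n*q; rate = Q/(n*spacing*width).
Step 1 — single emitter flow (q = Kd*h^x):
  q = 2.70 * 7.10^0.679 = 10.218 L/hr
Step 2 — total lateral flow: Q = 59 * 10.218 = 602.87 L/hr
Step 3 — wetted area: A = 59 * 0.507 * 0.772 = 23.093 m^2
Step 4 — application rate: Q/A = 602.87/23.093 = 26.1 mm/hr
Therefore the application rate along the lateral = 26.1 mm/hr.


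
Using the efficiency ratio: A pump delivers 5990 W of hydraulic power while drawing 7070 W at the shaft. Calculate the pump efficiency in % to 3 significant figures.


Approach: apply the efficiency ratio, eta = (P_out/P_in)*100.
eta = (5990 / 7070) * 100 = 84.7 %
Therefore the pump efficiency = 84.7 %.


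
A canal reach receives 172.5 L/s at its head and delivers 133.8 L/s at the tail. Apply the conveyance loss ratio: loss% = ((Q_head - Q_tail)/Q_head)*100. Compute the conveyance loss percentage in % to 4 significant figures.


loss = ((172.5 - 133.8)/172.5)*100 = 22.43 %
Therefore the conveyance loss percentage = 22.43 %.


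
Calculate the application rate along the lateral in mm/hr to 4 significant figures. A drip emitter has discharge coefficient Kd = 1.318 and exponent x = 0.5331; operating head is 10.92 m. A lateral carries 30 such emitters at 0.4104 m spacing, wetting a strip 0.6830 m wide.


Approach: apply the emitter equation with a lateral mass balance, q = Kd*h^x; Q = n*q; rate = Q/(n*spacing*width).
Step 1 — single emitter flow (q = Kd*h^x):
  q = 1.318 * 10.92^0.5331 = 4.71403 L/hr
Step 2 — total lateral flow: Q = 30 * 4.71403 = 141.421 L/hr
Step 3 — wetted area: A = 30 * 0.4104 * 0.6830 = 8.40910 m^2
Step 4 — application rate: Q/A = 141.421/8.40910 = 16.82 mm/hr
Therefore the application rate along the lateral = 16.82 mm/hr.


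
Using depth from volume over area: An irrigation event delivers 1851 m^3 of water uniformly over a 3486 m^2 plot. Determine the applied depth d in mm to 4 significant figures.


Approach: apply depth from volume over area, d = (V/A)*1000.
d = (1851 / 3486) * 1000 = 531.0 mm
Therefore the applied depth d = 531.0 mm.


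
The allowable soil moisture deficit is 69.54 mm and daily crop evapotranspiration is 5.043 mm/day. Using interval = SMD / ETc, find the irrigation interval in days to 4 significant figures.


interval = 69.54 / 5.043 = 13.79 days
Therefore the irrigation interval = 13.79 days.


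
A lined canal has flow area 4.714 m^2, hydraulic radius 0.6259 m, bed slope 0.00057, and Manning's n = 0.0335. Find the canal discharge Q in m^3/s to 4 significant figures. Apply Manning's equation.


Approach: apply Manning's equation, Q = (1/n)*A*R^(2/3)*S^(1/2).
Q = (1/0.0335) * 4.714 * 0.6259^(2/3) * 0.00057^(1/2) = 2.458 m^3/s
Therefore the canal discharge Q = 2.458 m^3/s.


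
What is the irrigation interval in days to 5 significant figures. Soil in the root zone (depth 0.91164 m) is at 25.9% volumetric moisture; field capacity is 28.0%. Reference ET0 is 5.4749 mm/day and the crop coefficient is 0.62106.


Approach: apply soil-water budget scheduling, SMD = (FC-theta)/100*depth*1000; ETc = ET0*Kc; interval = SMD/ETc.
Step 1 — soil moisture deficit:
  SMD = (28.0 - 25.9)/100 * 0.91164 * 1000 = 19.14444 mm
Step 2 — daily crop ET (ETc = ET0*Kc):
  ETc = 5.4749 * 0.62106 = 3.400241 mm/day
Step 3 — irrigation interval (SMD/ETc):
  interval = 19.14444 / 3.400241 = 5.6303 days
Therefore the irrigation interval = 5.6303 days.


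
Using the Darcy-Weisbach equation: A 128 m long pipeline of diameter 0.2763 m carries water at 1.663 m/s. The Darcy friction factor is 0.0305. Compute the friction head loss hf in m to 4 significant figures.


Approach: apply the Darcy-Weisbach equation, hf = f*(L/D)*(v^2/(2g)).
hf = 0.0305 * (128/0.2763) * (1.663^2 / (2*9.81))
hf = 1.992 m
Therefore the friction head loss hf = 1.992 m.


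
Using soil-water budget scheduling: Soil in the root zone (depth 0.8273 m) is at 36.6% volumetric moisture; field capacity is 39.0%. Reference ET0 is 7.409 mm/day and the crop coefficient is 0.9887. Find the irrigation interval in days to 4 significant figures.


Approach: apply soil-water budget scheduling, SMD = (FC-theta)/100*depth*1000; ETc = ET0*Kc; interval = SMD/ETc.
Step 1 — soil moisture deficit:
  SMD = (39.0 - 36.6)/100 * 0.8273 * 1000 = 19.8552 mm
Step 2 — daily crop ET (ETc = ET0*Kc):
  ETc = 7.409 * 0.9887 = 7.32528 mm/day
Step 3 — irrigation interval (SMD/ETc):
  interval = 19.8552 / 7.32528 = 2.711 days
Therefore the irrigation interval = 2.711 days.


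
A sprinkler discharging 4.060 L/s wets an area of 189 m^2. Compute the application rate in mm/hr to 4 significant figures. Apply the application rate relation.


Approach: apply the application rate relation, rate = (Q/A)*3600.
rate = (4.060 / 189) * 3600 = 77.33 mm/hr
Therefore the application rate = 77.33 mm/hr.


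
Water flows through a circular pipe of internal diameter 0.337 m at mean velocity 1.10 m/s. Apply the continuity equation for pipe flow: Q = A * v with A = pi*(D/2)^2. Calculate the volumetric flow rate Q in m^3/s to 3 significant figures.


A = pi*(0.337/2)^2 = 0.089197 m^2
Q = 0.089197 * 1.10 = 0.0981 m^3/s
Therefore the volumetric flow rate Q = 0.0981 m^3/s.


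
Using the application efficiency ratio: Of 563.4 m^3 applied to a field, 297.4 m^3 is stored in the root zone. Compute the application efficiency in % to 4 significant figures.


Approach: apply the application efficiency ratio, Ea = (stored/applied)*100.
Ea = (297.4/563.4)*100 = 52.79 %
Therefore the application efficiency = 52.79 %.


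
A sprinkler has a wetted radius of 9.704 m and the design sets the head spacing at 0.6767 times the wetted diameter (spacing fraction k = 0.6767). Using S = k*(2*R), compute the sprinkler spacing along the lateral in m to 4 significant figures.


S = 0.6767 * (2 * 9.704) = 13.13 m
Therefore the sprinkler spacing along the lateral = 13.13 m.


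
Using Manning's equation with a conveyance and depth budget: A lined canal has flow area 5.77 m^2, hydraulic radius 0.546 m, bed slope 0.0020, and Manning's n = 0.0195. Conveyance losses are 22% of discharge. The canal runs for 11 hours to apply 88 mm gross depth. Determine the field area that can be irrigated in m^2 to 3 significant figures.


Approach: apply Manning's equation with a conveyance and depth budget, Q = (1/n)*A*R^(2/3)*S^(1/2); Q_field = Q*(1-loss); Area = Q_field*t/(d/1000).
Step 1 — canal discharge (Manning's equation):
  Q = (1/0.0195) * 5.77 * 0.546^(2/3) * 0.0020^(1/2) = 8.8400 m^3/s
Step 2 — delivered flow: Q_field = 8.8400*(1 - 22/100) = 6.8952 m^3/s
Step 3 — volume delivered: V = 6.8952 * 11*3600 = 273050 m^3
Step 4 — area served: A = V / (depth/1000) = 273050 / 0.088 = 3100000 m^2
Therefore the field area that can be irrigated = 3100000 m^2.


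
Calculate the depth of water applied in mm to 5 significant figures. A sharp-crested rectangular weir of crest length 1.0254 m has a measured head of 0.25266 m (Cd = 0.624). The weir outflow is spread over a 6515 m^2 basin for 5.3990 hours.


Approach: apply the rectangular weir equation with a volume-to-depth conversion, Q = (2/3)*Cd*L*sqrt(2g)*H^1.5; d = Q*t/A * 1000.
Step 1 — weir discharge:
  Q = (2/3)*0.624*1.0254*sqrt(2*9.81)*0.25266^1.5 = 0.2399611 m^3/s
Step 2 — volume: V = 0.2399611 * 5.3990*3600 = 4663.980 m^3
Step 3 — depth: d = V/A * 1000 = 4663.980/6515 * 1000 = 715.88 mm
Therefore the depth of water applied = 715.88 mm.


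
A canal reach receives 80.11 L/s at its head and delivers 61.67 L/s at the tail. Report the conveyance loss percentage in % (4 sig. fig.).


Approach: apply the conveyance loss ratio, loss% = ((Q_head - Q_tail)/Q_head)*100.
loss = ((80.11 - 61.67)/80.11)*100 = 23.02 %
Therefore the conveyance loss percentage = 23.02 %.


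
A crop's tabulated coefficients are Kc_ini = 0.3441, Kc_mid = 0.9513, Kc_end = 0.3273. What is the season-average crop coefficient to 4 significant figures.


Approach: apply a simple seasonal average, Kc_avg = (Kc_ini + Kc_mid + Kc_end)/3.
Kc_avg = (0.3441 + 0.9513 + 0.3273)/3 = 0.5409
Therefore the season-average crop coefficient = 0.5409.


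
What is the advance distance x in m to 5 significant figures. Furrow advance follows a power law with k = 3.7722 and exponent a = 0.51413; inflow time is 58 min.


Approach: apply the power-law advance function, x = k*t^a.
x = 3.7722 * 58^0.51413 = 30.425 m
Therefore the advance distance x = 30.425 m.


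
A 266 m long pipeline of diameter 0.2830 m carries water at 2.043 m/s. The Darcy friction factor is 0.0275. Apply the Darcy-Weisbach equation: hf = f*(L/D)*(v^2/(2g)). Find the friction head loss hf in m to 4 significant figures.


hf = 0.0275 * (266/0.2830) * (2.043^2 / (2*9.81))
hf = 5.499 m
Therefore the friction head loss hf = 5.499 m.


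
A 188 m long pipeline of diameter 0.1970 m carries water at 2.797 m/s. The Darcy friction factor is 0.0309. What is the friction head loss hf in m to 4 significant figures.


Approach: apply the Darcy-Weisbach equation, hf = f*(L/D)*(v^2/(2g)).
hf = 0.0309 * (188/0.1970) * (2.797^2 / (2*9.81))
hf = 11.76 m
Therefore the friction head loss hf = 11.76 m.


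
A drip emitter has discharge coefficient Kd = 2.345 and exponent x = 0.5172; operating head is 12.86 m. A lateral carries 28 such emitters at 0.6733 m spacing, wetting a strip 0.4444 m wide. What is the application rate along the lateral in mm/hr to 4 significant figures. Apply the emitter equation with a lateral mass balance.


Approach: apply the emitter equation with a lateral mass balance, q = Kd*h^x; Q = n*q; rate = Q/(n*spacing*width).
Step 1 — single emitter flow (q = Kd*h^x):
  q = 2.345 * 12.86^0.5172 = 8.78703 L/hr
Step 2 — total lateral flow: Q = 28 * 8.78703 = 246.037 L/hr
Step 3 — wetted area: A = 28 * 0.6733 * 0.4444 = 8.37801 m^2
Step 4 — application rate: Q/A = 246.037/8.37801 = 29.37 mm/hr
Therefore the application rate along the lateral = 29.37 mm/hr.


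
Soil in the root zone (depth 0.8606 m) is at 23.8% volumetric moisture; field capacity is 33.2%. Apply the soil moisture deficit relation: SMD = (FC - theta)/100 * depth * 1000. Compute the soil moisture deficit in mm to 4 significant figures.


SMD = (33.2 - 23.8)/100 * 0.8606 * 1000 = 80.90 mm
Therefore the soil moisture deficit = 80.90 mm.


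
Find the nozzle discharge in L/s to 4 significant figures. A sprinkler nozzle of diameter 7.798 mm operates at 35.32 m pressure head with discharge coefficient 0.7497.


Approach: apply the orifice equation, Q = Cd*A*sqrt(2*g*h), A = pi*(d/2)^2.
A = pi*(7.798e-3/2)^2 = 4.77591e-05 m^2
Q = 0.7497 * 4.77591e-05 * sqrt(2*9.81*35.32) * 1000 = 0.9425 L/s
Therefore the nozzle discharge = 0.9425 L/s.


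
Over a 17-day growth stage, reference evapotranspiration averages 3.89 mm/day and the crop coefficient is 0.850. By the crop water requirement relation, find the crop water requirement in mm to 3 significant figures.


Approach: apply the crop water requirement relation, CWR = ET0 * Kc * days.
CWR = 3.89 * 0.850 * 17 = 56.2 mm
Therefore the crop water requirement = 56.2 mm.


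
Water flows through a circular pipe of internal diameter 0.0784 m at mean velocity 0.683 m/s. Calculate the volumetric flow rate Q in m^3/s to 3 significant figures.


Approach: apply the continuity equation for pipe flow, Q = A * v with A = pi*(D/2)^2.
A = pi*(0.0784/2)^2 = 0.0048275 m^2
Q = 0.0048275 * 0.683 = 0.00330 m^3/s
Therefore the volumetric flow rate Q = 0.00330 m^3/s.


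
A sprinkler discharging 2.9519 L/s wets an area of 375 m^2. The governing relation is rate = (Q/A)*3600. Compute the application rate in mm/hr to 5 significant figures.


rate = (2.9519 / 375) * 3600 = 28.338 mm/hr
Therefore the application rate = 28.338 mm/hr.


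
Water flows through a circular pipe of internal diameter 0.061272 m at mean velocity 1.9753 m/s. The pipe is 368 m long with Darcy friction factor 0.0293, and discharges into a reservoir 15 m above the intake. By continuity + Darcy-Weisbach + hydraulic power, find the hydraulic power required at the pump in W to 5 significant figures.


Approach: apply continuity + Darcy-Weisbach + hydraulic power, Q = A*v; hf = f*(L/D)*(v^2/(2g)); H = static + hf; P = rho*g*Q*H.
Step 1 — flow rate (continuity, Q = A*v):
  A = pi*(0.061272/2)^2 = 0.002948587 m^2
  Q = 0.002948587 * 1.9753 = 0.005824345 m^3/s
Step 2 — friction head loss (Darcy-Weisbach):
  hf = 0.0293 * (368/0.061272) * (1.9753^2 / (2*9.81))
  hf = 34.99617 m
Step 3 — total head: H = 15 + 34.99617 = 49.99617 m
Step 4 — hydraulic power (P = rho*g*Q*H):
  P = 1000 * 9.81 * 0.005824345 * 49.99617 = 2856.6 W
Therefore the hydraulic power required at the pump = 2856.6 W.


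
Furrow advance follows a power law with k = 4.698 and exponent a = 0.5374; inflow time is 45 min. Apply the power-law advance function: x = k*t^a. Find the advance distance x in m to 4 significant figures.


x = 4.698 * 45^0.5374 = 36.34 m
Therefore the advance distance x = 36.34 m.


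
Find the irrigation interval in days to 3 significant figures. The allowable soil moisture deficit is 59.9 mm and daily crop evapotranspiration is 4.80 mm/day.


Approach: apply the irrigation interval relation, interval = SMD / ETc.
interval = 59.9 / 4.80 = 12.5 days
Therefore the irrigation interval = 12.5 days.


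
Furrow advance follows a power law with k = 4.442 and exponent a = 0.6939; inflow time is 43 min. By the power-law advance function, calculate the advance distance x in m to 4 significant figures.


Approach: apply the power-law advance function, x = k*t^a.
x = 4.442 * 43^0.6939 = 60.40 m
Therefore the advance distance x = 60.40 m.


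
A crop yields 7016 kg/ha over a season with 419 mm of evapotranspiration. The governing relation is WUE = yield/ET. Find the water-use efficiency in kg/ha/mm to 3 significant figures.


WUE = 7016 / 419 = 16.7 kg/ha/mm
Therefore the water-use efficiency = 16.7 kg/ha/mm.


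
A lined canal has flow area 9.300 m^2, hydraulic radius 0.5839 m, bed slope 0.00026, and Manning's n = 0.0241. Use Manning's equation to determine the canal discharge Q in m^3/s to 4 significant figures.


Approach: apply Manning's equation, Q = (1/n)*A*R^(2/3)*S^(1/2).
Q = (1/0.0241) * 9.300 * 0.5839^(2/3) * 0.00026^(1/2) = 4.347 m^3/s
Therefore the canal discharge Q = 4.347 m^3/s.


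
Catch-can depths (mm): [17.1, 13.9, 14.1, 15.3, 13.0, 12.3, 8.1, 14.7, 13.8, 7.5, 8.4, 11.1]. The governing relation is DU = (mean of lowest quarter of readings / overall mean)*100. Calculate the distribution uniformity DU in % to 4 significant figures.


sorted lowest 3 of 12: [7.5, 8.1, 8.4] -> mean = 8.00000 mm
overall mean = 12.4417 mm
DU = (8.00000/12.4417)*100 = 64.30 %
Therefore the distribution uniformity DU = 64.30 %.


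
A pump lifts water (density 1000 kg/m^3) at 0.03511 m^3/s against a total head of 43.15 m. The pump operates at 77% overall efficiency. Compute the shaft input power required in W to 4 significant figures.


Approach: apply hydraulic power then efficiency conversion, P = rho*g*Q*H; P_in = P/eta.
Step 1 — hydraulic power (P = rho*g*Q*H):
  P = 1000 * 9.81 * 0.03511 * 43.15 = 14862.1 W
Step 2 — input power: P_in = P/eta = 14862.1 / 0.77 = 19300 W
Therefore the shaft input power required = 19300 W.


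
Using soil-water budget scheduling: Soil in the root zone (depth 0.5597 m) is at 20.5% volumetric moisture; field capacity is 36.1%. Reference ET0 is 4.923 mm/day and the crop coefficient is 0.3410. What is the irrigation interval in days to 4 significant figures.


Approach: apply soil-water budget scheduling, SMD = (FC-theta)/100*depth*1000; ETc = ET0*Kc; interval = SMD/ETc.
Step 1 — soil moisture deficit:
  SMD = (36.1 - 20.5)/100 * 0.5597 * 1000 = 87.3132 mm
Step 2 — daily crop ET (ETc = ET0*Kc):
  ETc = 4.923 * 0.3410 = 1.67874 mm/day
Step 3 — irrigation interval (SMD/ETc):
  interval = 87.3132 / 1.67874 = 52.01 days
Therefore the irrigation interval = 52.01 days.


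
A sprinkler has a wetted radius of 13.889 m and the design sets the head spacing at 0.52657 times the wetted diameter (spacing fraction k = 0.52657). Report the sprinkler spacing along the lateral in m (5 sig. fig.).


Approach: apply the sprinkler spacing rule (spacing as a fraction of wetted diameter), S = k*(2*R).
S = 0.52657 * (2 * 13.889) = 14.627 m
Therefore the sprinkler spacing along the lateral = 14.627 m.


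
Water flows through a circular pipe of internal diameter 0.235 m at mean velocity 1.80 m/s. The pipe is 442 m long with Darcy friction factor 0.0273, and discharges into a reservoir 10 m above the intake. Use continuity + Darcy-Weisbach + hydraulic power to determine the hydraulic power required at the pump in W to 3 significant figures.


Approach: apply continuity + Darcy-Weisbach + hydraulic power, Q = A*v; hf = f*(L/D)*(v^2/(2g)); H = static + hf; P = rho*g*Q*H.
Step 1 — flow rate (continuity, Q = A*v):
  A = pi*(0.235/2)^2 = 0.043374 m^2
  Q = 0.043374 * 1.80 = 0.078073 m^3/s
Step 2 — friction head loss (Darcy-Weisbach):
  hf = 0.0273 * (442/0.235) * (1.80^2 / (2*9.81))
  hf = 8.4794 m
Step 3 — total head: H = 10 + 8.4794 = 18.479 m
Step 4 — hydraulic power (P = rho*g*Q*H):
  P = 1000 * 9.81 * 0.078073 * 18.479 = 14200 W
Therefore the hydraulic power required at the pump = 14200 W.


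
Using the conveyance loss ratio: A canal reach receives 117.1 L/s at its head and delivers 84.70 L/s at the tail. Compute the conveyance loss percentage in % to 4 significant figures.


Approach: apply the conveyance loss ratio, loss% = ((Q_head - Q_tail)/Q_head)*100.
loss = ((117.1 - 84.70)/117.1)*100 = 27.67 %
Therefore the conveyance loss percentage = 27.67 %.


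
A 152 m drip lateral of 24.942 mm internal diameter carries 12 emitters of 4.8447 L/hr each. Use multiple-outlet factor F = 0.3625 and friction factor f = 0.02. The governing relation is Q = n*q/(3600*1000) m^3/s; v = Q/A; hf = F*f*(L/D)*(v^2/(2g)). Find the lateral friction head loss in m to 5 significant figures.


Q = 12*4.8447/(3600*1000) = 1.614900e-05 m^3/s
A = pi*(24.942e-3/2)^2 = 4.885988e-04 m^2, so v = Q/A = 0.03305165 m/s
hf = 0.3625*0.02*(152/0.024942)*(0.03305165^2/(2*9.81)) = 0.0024600 m
Therefore the lateral friction head loss = 0.0024600 m.


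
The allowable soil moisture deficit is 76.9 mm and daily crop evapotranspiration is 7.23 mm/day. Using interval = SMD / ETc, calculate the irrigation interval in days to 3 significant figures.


interval = 76.9 / 7.23 = 10.6 days
Therefore the irrigation interval = 10.6 days.


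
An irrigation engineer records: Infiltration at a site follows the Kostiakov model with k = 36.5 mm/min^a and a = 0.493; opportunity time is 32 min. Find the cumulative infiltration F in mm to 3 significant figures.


Approach: apply the Kostiakov infiltration equation, F = k*t^a.
F = 36.5 * 32^0.493 = 202 mm
Therefore the cumulative infiltration F = 202 mm.


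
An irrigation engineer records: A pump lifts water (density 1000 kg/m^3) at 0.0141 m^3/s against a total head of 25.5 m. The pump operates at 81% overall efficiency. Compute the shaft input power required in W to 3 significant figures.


Approach: apply hydraulic power then efficiency conversion, P = rho*g*Q*H; P_in = P/eta.
Step 1 — hydraulic power (P = rho*g*Q*H):
  P = 1000 * 9.81 * 0.0141 * 25.5 = 3527.2 W
Step 2 — input power: P_in = P/eta = 3527.2 / 0.81 = 4350 W
Therefore the shaft input power required = 4350 W.


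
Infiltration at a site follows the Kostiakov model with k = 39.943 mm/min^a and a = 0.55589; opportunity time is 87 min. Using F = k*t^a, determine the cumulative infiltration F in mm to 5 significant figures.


F = 39.943 * 87^0.55589 = 478.19 mm
Therefore the cumulative infiltration F = 478.19 mm.


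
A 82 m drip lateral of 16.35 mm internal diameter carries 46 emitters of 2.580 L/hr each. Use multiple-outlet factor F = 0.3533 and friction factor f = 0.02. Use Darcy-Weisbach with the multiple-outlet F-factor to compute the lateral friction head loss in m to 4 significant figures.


Approach: apply Darcy-Weisbach with the multiple-outlet F-factor, Q = n*q/(3600*1000) m^3/s; v = Q/A; hf = F*f*(L/D)*(v^2/(2g)).
Q = 46*2.580/(3600*1000) = 3.29667e-05 m^3/s
A = pi*(16.35e-3/2)^2 = 2.09955e-04 m^2, so v = Q/A = 0.157018 m/s
hf = 0.3533*0.02*(82/0.01635)*(0.157018^2/(2*9.81)) = 0.04453 m
Therefore the lateral friction head loss = 0.04453 m.


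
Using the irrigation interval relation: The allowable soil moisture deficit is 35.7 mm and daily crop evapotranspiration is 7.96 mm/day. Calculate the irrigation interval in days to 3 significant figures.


Approach: apply the irrigation interval relation, interval = SMD / ETc.
interval = 35.7 / 7.96 = 4.48 days
Therefore the irrigation interval = 4.48 days.


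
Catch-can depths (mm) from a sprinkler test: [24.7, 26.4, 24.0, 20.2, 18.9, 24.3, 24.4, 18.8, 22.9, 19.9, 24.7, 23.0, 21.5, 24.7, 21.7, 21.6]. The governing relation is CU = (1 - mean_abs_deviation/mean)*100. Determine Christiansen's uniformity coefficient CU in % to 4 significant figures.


mean = 22.6062 mm
mean |d_i - mean| = 1.95547 mm
CU = (1 - 1.95547/22.6062)*100 = 91.35 %
Therefore Christiansen's uniformity coefficient CU = 91.35 %.


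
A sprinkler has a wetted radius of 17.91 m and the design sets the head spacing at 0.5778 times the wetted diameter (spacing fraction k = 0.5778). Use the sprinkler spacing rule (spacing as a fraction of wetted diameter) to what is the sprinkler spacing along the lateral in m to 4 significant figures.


Approach: apply the sprinkler spacing rule (spacing as a fraction of wetted diameter), S = k*(2*R).
S = 0.5778 * (2 * 17.91) = 20.70 m
Therefore the sprinkler spacing along the lateral = 20.70 m.


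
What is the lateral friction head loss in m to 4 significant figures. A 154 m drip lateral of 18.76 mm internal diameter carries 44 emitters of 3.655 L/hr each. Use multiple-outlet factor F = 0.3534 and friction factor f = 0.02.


Approach: apply Darcy-Weisbach with the multiple-outlet F-factor, Q = n*q/(3600*1000) m^3/s; v = Q/A; hf = F*f*(L/D)*(v^2/(2g)).
Q = 44*3.655/(3600*1000) = 4.46722e-05 m^3/s
A = pi*(18.76e-3/2)^2 = 2.76411e-04 m^2, so v = Q/A = 0.161615 m/s
hf = 0.3534*0.02*(154/0.01876)*(0.161615^2/(2*9.81)) = 0.07724 m
Therefore the lateral friction head loss = 0.07724 m.


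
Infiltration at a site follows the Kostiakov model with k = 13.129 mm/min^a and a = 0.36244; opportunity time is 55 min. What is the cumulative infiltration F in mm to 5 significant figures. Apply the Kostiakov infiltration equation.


Approach: apply the Kostiakov infiltration equation, F = k*t^a.
F = 13.129 * 55^0.36244 = 56.106 mm
Therefore the cumulative infiltration F = 56.106 mm.


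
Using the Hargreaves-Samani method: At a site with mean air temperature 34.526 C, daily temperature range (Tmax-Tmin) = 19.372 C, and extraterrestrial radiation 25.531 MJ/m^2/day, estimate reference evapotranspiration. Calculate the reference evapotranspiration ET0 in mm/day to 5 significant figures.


Approach: apply the Hargreaves-Samani method, ET0 = 0.0023*(Tmean+17.8)*sqrt(Tmax-Tmin)*0.408*Ra.
ET0 = 0.0023*(34.526+17.8)*sqrt(19.372)*0.408*25.531 = 5.5177 mm/day
Therefore the reference evapotranspiration ET0 = 5.5177 mm/day.


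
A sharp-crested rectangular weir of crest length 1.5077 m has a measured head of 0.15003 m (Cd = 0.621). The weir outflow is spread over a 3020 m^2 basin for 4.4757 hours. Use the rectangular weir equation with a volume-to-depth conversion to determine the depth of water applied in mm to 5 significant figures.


Approach: apply the rectangular weir equation with a volume-to-depth conversion, Q = (2/3)*Cd*L*sqrt(2g)*H^1.5; d = Q*t/A * 1000.
Step 1 — weir discharge:
  Q = (2/3)*0.621*1.5077*sqrt(2*9.81)*0.15003^1.5 = 0.1606689 m^3/s
Step 2 — volume: V = 0.1606689 * 4.4757*3600 = 2588.782 m^3
Step 3 — depth: d = V/A * 1000 = 2588.782/3020 * 1000 = 857.21 mm
Therefore the depth of water applied = 857.21 mm.


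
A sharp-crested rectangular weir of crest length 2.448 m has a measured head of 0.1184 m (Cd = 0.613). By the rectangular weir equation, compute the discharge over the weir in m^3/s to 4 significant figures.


Approach: apply the rectangular weir equation, Q = (2/3)*Cd*L*sqrt(2g)*H^1.5.
Q = (2/3)*0.613*2.448*sqrt(2*9.81)*0.1184^1.5 = 0.1805 m^3/s
Therefore the discharge over the weir = 0.1805 m^3/s.


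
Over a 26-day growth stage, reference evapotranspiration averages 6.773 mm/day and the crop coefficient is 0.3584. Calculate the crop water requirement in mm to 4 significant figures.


Approach: apply the crop water requirement relation, CWR = ET0 * Kc * days.
CWR = 6.773 * 0.3584 * 26 = 63.11 mm
Therefore the crop water requirement = 63.11 mm.


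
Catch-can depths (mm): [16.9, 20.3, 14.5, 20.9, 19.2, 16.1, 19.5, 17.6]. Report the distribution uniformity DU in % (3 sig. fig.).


Approach: apply the low-quarter distribution uniformity, DU = (mean of lowest quarter of readings / overall mean)*100.
sorted lowest 2 of 8: [14.5, 16.1] -> mean = 15.300 mm
overall mean = 18.125 mm
DU = (15.300/18.125)*100 = 84.4 %
Therefore the distribution uniformity DU = 84.4 %.


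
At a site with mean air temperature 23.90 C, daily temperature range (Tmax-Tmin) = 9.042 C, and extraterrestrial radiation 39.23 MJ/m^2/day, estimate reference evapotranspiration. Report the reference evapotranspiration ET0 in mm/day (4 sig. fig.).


Approach: apply the Hargreaves-Samani method, ET0 = 0.0023*(Tmean+17.8)*sqrt(Tmax-Tmin)*0.408*Ra.
ET0 = 0.0023*(23.90+17.8)*sqrt(9.042)*0.408*39.23 = 4.616 mm/day
Therefore the reference evapotranspiration ET0 = 4.616 mm/day.


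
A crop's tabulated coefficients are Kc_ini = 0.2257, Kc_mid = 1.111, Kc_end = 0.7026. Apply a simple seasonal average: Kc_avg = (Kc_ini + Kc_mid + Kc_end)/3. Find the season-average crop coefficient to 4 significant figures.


Kc_avg = (0.2257 + 1.111 + 0.7026)/3 = 0.6798
Therefore the season-average crop coefficient = 0.6798.


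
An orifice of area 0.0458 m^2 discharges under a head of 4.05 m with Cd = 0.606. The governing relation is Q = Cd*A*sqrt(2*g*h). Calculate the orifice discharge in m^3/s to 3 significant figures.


Q = 0.606 * 0.0458 * sqrt(2*9.81*4.05) = 0.247 m^3/s
Therefore the orifice discharge = 0.247 m^3/s.


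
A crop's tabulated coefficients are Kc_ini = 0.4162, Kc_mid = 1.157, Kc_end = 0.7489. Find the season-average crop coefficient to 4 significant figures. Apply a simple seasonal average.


Approach: apply a simple seasonal average, Kc_avg = (Kc_ini + Kc_mid + Kc_end)/3.
Kc_avg = (0.4162 + 1.157 + 0.7489)/3 = 0.7740
Therefore the season-average crop coefficient = 0.7740.


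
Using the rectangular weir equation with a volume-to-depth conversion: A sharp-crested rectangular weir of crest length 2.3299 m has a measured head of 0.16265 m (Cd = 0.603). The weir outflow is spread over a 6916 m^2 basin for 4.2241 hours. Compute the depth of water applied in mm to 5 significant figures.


Approach: apply the rectangular weir equation with a volume-to-depth conversion, Q = (2/3)*Cd*L*sqrt(2g)*H^1.5; d = Q*t/A * 1000.
Step 1 — weir discharge:
  Q = (2/3)*0.603*2.3299*sqrt(2*9.81)*0.16265^1.5 = 0.2721410 m^3/s
Step 2 — volume: V = 0.2721410 * 4.2241*3600 = 4138.383 m^3
Step 3 — depth: d = V/A * 1000 = 4138.383/6916 * 1000 = 598.38 mm
Therefore the depth of water applied = 598.38 mm.


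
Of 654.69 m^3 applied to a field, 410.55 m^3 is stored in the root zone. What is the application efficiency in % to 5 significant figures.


Approach: apply the application efficiency ratio, Ea = (stored/applied)*100.
Ea = (410.55/654.69)*100 = 62.709 %
Therefore the application efficiency = 62.709 %.


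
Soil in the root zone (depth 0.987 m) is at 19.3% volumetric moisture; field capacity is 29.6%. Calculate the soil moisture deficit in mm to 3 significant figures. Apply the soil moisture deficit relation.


Approach: apply the soil moisture deficit relation, SMD = (FC - theta)/100 * depth * 1000.
SMD = (29.6 - 19.3)/100 * 0.987 * 1000 = 102 mm
Therefore the soil moisture deficit = 102 mm.


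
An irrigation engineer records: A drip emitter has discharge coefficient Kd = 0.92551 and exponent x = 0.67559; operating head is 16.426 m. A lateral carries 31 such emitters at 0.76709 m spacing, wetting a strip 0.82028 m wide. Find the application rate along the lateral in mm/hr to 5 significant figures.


Approach: apply the emitter equation with a lateral mass balance, q = Kd*h^x; Q = n*q; rate = Q/(n*spacing*width).
Step 1 — single emitter flow (q = Kd*h^x):
  q = 0.92551 * 16.426^0.67559 = 6.131719 L/hr
Step 2 — total lateral flow: Q = 31 * 6.131719 = 190.0833 L/hr
Step 3 — wetted area: A = 31 * 0.76709 * 0.82028 = 19.50609 m^2
Step 4 — application rate: Q/A = 190.0833/19.50609 = 9.7448 mm/hr
Therefore the application rate along the lateral = 9.7448 mm/hr.


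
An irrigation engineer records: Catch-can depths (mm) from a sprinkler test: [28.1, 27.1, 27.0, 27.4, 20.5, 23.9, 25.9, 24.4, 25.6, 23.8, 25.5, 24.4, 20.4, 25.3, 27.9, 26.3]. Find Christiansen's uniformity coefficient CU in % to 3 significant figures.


Approach: apply Christiansen's uniformity coefficient, CU = (1 - mean_abs_deviation/mean)*100.
mean = 25.219 mm
mean |d_i - mean| = 1.7391 mm
CU = (1 - 1.7391/25.219)*100 = 93.1 %
Therefore Christiansen's uniformity coefficient CU = 93.1 %.


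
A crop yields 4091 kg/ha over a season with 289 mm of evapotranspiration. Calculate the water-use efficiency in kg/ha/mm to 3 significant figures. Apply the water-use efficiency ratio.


Approach: apply the water-use efficiency ratio, WUE = yield/ET.
WUE = 4091 / 289 = 14.2 kg/ha/mm
Therefore the water-use efficiency = 14.2 kg/ha/mm.


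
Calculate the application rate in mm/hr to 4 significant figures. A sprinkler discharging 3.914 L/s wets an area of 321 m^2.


Approach: apply the application rate relation, rate = (Q/A)*3600.
rate = (3.914 / 321) * 3600 = 43.90 mm/hr
Therefore the application rate = 43.90 mm/hr.


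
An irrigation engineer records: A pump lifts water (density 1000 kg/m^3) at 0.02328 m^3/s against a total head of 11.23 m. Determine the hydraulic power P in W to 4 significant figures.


Approach: apply the hydraulic power relation, P = rho*g*Q*H.
P = 1000 * 9.81 * 0.02328 * 11.23 = 2565 W
Therefore the hydraulic power P = 2565 W.


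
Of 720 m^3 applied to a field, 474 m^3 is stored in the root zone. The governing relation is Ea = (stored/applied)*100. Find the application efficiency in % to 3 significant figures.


Ea = (474/720)*100 = 65.8 %
Therefore the application efficiency = 65.8 %.


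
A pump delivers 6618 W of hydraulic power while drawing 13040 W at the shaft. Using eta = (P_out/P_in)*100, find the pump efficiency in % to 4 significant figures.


eta = (6618 / 13040) * 100 = 50.75 %
Therefore the pump efficiency = 50.75 %.


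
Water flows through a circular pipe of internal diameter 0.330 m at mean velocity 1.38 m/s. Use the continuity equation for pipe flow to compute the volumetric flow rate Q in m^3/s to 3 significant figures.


Approach: apply the continuity equation for pipe flow, Q = A * v with A = pi*(D/2)^2.
A = pi*(0.330/2)^2 = 0.085530 m^2
Q = 0.085530 * 1.38 = 0.118 m^3/s
Therefore the volumetric flow rate Q = 0.118 m^3/s.


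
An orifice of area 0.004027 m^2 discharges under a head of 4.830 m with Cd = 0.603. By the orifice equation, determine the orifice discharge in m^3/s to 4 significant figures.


Approach: apply the orifice equation, Q = Cd*A*sqrt(2*g*h).
Q = 0.603 * 0.004027 * sqrt(2*9.81*4.830) = 0.02364 m^3/s
Therefore the orifice discharge = 0.02364 m^3/s.


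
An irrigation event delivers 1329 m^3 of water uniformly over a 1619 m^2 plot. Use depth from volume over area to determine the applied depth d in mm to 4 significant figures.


Approach: apply depth from volume over area, d = (V/A)*1000.
d = (1329 / 1619) * 1000 = 820.9 mm
Therefore the applied depth d = 820.9 mm.


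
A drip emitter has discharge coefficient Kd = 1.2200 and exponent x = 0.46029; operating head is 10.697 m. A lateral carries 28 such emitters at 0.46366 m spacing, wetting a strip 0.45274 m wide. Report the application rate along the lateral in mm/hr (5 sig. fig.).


Approach: apply the emitter equation with a lateral mass balance, q = Kd*h^x; Q = n*q; rate = Q/(n*spacing*width).
Step 1 — single emitter flow (q = Kd*h^x):
  q = 1.2200 * 10.697^0.46029 = 3.631774 L/hr
Step 2 — total lateral flow: Q = 28 * 3.631774 = 101.6897 L/hr
Step 3 — wetted area: A = 28 * 0.46366 * 0.45274 = 5.877688 m^2
Step 4 — application rate: Q/A = 101.6897/5.877688 = 17.301 mm/hr
Therefore the application rate along the lateral = 17.301 mm/hr.


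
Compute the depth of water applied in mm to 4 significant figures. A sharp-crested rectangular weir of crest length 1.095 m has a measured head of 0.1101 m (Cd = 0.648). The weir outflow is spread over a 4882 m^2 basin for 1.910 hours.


Approach: apply the rectangular weir equation with a volume-to-depth conversion, Q = (2/3)*Cd*L*sqrt(2g)*H^1.5; d = Q*t/A * 1000.
Step 1 — weir discharge:
  Q = (2/3)*0.648*1.095*sqrt(2*9.81)*0.1101^1.5 = 0.0765470 m^3/s
Step 2 — volume: V = 0.0765470 * 1.910*3600 = 526.337 m^3
Step 3 — depth: d = V/A * 1000 = 526.337/4882 * 1000 = 107.8 mm
Therefore the depth of water applied = 107.8 mm.
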